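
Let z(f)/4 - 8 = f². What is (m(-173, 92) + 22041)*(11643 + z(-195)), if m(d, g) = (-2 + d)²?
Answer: 8625374150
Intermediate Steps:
z(f) = 32 + 4*f²
(m(-173, 92) + 22041)*(11643 + z(-195)) = ((-2 - 173)² + 22041)*(11643 + (32 + 4*(-195)²)) = ((-175)² + 22041)*(11643 + (32 + 4*38025)) = (30625 + 22041)*(11643 + (32 + 152100)) = 52666*(11643 + 152132) = 52666*163775 = 8625374150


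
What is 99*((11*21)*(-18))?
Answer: -411642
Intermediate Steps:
99*((11*21)*(-18)) = 99*(231*(-18)) = 99*(-4158) = -411642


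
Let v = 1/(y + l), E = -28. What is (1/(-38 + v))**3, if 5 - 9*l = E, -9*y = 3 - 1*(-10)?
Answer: -8000/423564751 ≈ -1.8887e-5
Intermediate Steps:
y = -13/9 (y = -(3 - 1*(-10))/9 = -(3 + 10)/9 = -1/9*13 = -13/9 ≈ -1.4444)
l = 11/3 (l = 5/9 - 1/9*(-28) = 5/9 + 28/9 = 11/3 ≈ 3.6667)
v = 9/20 (v = 1/(-13/9 + 11/3) = 1/(20/9) = 9/20 ≈ 0.45000)
(1/(-38 + v))**3 = (1/(-38 + 9/20))**3 = (1/(-751/20))**3 = (-20/751)**3 = -8000/423564751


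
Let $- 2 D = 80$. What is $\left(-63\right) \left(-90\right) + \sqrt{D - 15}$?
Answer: $5670 + i \sqrt{55} \approx 5670.0 + 7.4162 i$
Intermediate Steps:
$D = -40$ ($D = \left(- \frac{1}{2}\right) 80 = -40$)
$\left(-63\right) \left(-90\right) + \sqrt{D - 15} = \left(-63\right) \left(-90\right) + \sqrt{-40 - 15} = 5670 + \sqrt{-55} = 5670 + i \sqrt{55}$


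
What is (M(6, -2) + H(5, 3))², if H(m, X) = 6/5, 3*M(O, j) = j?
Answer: 64/225 ≈ 0.28444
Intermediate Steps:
M(O, j) = j/3
H(m, X) = 6/5 (H(m, X) = 6*(⅕) = 6/5)
(M(6, -2) + H(5, 3))² = ((⅓)*(-2) + 6/5)² = (-⅔ + 6/5)² = (8/15)² = 64/225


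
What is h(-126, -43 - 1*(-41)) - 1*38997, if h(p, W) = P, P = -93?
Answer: -39090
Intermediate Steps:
h(p, W) = -93
h(-126, -43 - 1*(-41)) - 1*38997 = -93 - 1*38997 = -93 - 38997 = -39090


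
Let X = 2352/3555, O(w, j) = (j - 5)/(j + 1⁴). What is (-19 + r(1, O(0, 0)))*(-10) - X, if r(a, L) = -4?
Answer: 271766/1185 ≈ 229.34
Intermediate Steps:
O(w, j) = (-5 + j)/(1 + j) (O(w, j) = (-5 + j)/(j + 1) = (-5 + j)/(1 + j))
X = 784/1185 (X = 2352*(1/3555) = 784/1185 ≈ 0.66160)
(-19 + r(1, O(0, 0)))*(-10) - X = (-19 - 4)*(-10) - 1*784/1185 = -23*(-10) - 784/1185 = 230 - 784/1185 = 271766/1185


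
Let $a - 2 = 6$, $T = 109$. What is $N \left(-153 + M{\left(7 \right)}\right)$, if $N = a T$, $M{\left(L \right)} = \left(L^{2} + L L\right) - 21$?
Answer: $-66272$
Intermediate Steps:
$a = 8$ ($a = 2 + 6 = 8$)
$M{\left(L \right)} = -21 + 2 L^{2}$ ($M{\left(L \right)} = \left(L^{2} + L^{2}\right) - 21 = 2 L^{2} - 21 = -21 + 2 L^{2}$)
$N = 872$ ($N = 8 \cdot 109 = 872$)
$N \left(-153 + M{\left(7 \right)}\right) = 872 \left(-153 - \left(21 - 2 \cdot 7^{2}\right)\right) = 872 \left(-153 + \left(-21 + 2 \cdot 49\right)\right) = 872 \left(-153 + \left(-21 + 98\right)\right) = 872 \left(-153 + 77\right) = 872 \left(-76\right) = -66272$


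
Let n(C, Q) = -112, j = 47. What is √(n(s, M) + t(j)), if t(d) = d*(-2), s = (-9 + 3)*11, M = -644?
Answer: I*√206 ≈ 14.353*I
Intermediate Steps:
s = -66 (s = -6*11 = -66)
t(d) = -2*d
√(n(s, M) + t(j)) = √(-112 - 2*47) = √(-112 - 94) = √(-206) = I*√206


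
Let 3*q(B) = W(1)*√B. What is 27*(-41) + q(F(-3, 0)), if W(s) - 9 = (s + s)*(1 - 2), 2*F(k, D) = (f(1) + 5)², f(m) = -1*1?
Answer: -1107 + 14*√2/3 ≈ -1100.4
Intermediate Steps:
f(m) = -1
F(k, D) = 8 (F(k, D) = (-1 + 5)²/2 = (½)*4² = (½)*16 = 8)
W(s) = 9 - 2*s (W(s) = 9 + (s + s)*(1 - 2) = 9 + (2*s)*(-1) = 9 - 2*s)
q(B) = 7*√B/3 (q(B) = ((9 - 2*1)*√B)/3 = ((9 - 2)*√B)/3 = (7*√B)/3 = 7*√B/3)
27*(-41) + q(F(-3, 0)) = 27*(-41) + 7*√8/3 = -1107 + 7*(2*√2)/3 = -1107 + 14*√2/3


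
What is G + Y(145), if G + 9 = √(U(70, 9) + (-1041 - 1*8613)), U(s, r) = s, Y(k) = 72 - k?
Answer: -82 + 4*I*√599 ≈ -82.0 + 97.898*I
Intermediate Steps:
G = -9 + 4*I*√599 (G = -9 + √(70 + (-1041 - 1*8613)) = -9 + √(70 + (-1041 - 8613)) = -9 + √(70 - 9654) = -9 + √(-9584) = -9 + 4*I*√599 ≈ -9.0 + 97.898*I)
G + Y(145) = (-9 + 4*I*√599) + (72 - 1*145) = (-9 + 4*I*√599) + (72 - 145) = (-9 + 4*I*√599) - 73 = -82 + 4*I*√599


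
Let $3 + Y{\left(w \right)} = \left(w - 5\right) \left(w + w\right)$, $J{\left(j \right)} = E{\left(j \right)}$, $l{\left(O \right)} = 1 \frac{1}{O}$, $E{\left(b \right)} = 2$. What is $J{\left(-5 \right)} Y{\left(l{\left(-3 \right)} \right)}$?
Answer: $\frac{10}{9} \approx 1.1111$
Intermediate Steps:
$l{\left(O \right)} = \frac{1}{O}$
$J{\left(j \right)} = 2$
$Y{\left(w \right)} = -3 + 2 w \left(-5 + w\right)$ ($Y{\left(w \right)} = -3 + \left(w - 5\right) \left(w + w\right) = -3 + \left(-5 + w\right) 2 w = -3 + 2 w \left(-5 + w\right)$)
$J{\left(-5 \right)} Y{\left(l{\left(-3 \right)} \right)} = 2 \left(-3 - \frac{10}{-3} + 2 \left(\frac{1}{-3}\right)^{2}\right) = 2 \left(-3 - - \frac{10}{3} + 2 \left(- \frac{1}{3}\right)^{2}\right) = 2 \left(-3 + \frac{10}{3} + 2 \cdot \frac{1}{9}\right) = 2 \left(-3 + \frac{10}{3} + \frac{2}{9}\right) = 2 \cdot \frac{5}{9} = \frac{10}{9}$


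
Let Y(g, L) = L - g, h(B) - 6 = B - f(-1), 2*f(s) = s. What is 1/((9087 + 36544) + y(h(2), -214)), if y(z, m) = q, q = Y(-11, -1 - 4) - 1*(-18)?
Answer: 1/45655 ≈ 2.1903e-5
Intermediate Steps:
f(s) = s/2
h(B) = 13/2 + B (h(B) = 6 + (B - (-1)/2) = 6 + (B - 1*(-1/2)) = 6 + (B + 1/2) = 6 + (1/2 + B) = 13/2 + B)
q = 24 (q = ((-1 - 4) - 1*(-11)) - 1*(-18) = (-5 + 11) + 18 = 6 + 18 = 24)
y(z, m) = 24
1/((9087 + 36544) + y(h(2), -214)) = 1/((9087 + 36544) + 24) = 1/(45631 + 24) = 1/45655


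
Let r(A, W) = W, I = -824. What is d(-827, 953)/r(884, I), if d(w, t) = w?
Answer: 827/824 ≈ 1.0036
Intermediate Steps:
d(-827, 953)/r(884, I) = -827/(-824) = -827*(-1/824) = 827/824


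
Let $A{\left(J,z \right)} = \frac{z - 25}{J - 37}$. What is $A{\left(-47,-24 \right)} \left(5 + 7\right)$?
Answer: $7$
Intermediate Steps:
$A{\left(J,z \right)} = \frac{-25 + z}{-37 + J}$
$A{\left(-47,-24 \right)} \left(5 + 7\right) = \frac{-25 - 24}{-37 - 47} \left(5 + 7\right) = \frac{1}{-84} \left(-49\right) 12 = \left(- \frac{1}{84}\right) \left(-49\right) 12 = \frac{7}{12} \cdot 12 = 7$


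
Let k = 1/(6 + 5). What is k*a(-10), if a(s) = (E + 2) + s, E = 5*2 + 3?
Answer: 5/11 ≈ 0.45455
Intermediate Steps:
E = 13 (E = 10 + 3 = 13)
k = 1/11 ≈ 0.090909
a(s) = 15 + s (a(s) = (13 + 2) + s = 15 + s)
k*a(-10) = (15 - 10)/11 = (1/11)*5 = 5/11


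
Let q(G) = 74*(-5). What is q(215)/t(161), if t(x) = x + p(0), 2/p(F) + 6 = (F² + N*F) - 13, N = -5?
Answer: -7030/3057 ≈ -2.2996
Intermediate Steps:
p(F) = 2/(-19 + F² - 5*F) (p(F) = 2/(-6 + ((F² - 5*F) - 13)) = 2/(-6 + (-13 + F² - 5*F)) = 2/(-19 + F² - 5*F))
q(G) = -370
t(x) = -2/19 + x (t(x) = x + 2/(-19 + 0² - 5*0) = x + 2/(-19 + 0 + 0) = x + 2/(-19) = x + 2*(-1/19) = x - 2/19 = -2/19 + x)
q(215)/t(161) = -370/(-2/19 + 161) = -370/3057/19 = -370*19/3057 = -7030/3057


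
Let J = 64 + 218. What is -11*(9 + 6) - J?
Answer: -447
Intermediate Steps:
J = 282
-11*(9 + 6) - J = -11*(9 + 6) - 1*282 = -11*15 - 282 = -165 - 282 = -447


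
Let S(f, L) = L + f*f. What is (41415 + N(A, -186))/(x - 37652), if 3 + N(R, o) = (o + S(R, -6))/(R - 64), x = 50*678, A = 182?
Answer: -1229887/110684 ≈ -11.112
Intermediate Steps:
x = 33900
S(f, L) = L + f**2
N(R, o) = -3 + (-6 + o + R**2)/(-64 + R) (N(R, o) = -3 + (o + (-6 + R**2))/(R - 64) = -3 + (-6 + o + R**2)/(-64 + R))
(41415 + N(A, -186))/(x - 37652) = (41415 + (186 - 186 + 182**2 - 3*182)/(-64 + 182))/(33900 - 37652) = (41415 + (186 - 186 + 33124 - 546)/118)/(-3752) = (41415 + (1/118)*32578)*(-1/3752) = (41415 + 16289/59)*(-1/3752) = (2459774/59)*(-1/3752) = -1229887/110684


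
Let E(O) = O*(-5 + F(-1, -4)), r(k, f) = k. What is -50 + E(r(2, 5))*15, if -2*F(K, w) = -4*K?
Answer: -260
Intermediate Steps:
F(K, w) = 2*K (F(K, w) = -(-2)*K = 2*K)
E(O) = -7*O (E(O) = O*(-5 + 2*(-1)) = O*(-5 - 2) = O*(-7) = -7*O)
-50 + E(r(2, 5))*15 = -50 - 7*2*15 = -50 - 14*15 = -50 - 210 = -260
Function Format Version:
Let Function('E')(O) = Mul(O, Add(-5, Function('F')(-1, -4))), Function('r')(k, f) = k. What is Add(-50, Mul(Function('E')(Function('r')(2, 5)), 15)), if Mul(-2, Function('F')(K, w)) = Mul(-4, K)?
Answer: -260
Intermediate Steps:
Function('F')(K, w) = Mul(2, K) (Function('F')(K, w) = Mul(Rational(-1, 2), Mul(-4, K)) = Mul(2, K))
Function('E')(O) = Mul(-7, O) (Function('E')(O) = Mul(O, Add(-5, Mul(2, -1))) = Mul(O, Add(-5, -2)) = Mul(O, -7) = Mul(-7, O))
Add(-50, Mul(Function('E')(Function('r')(2, 5)), 15)) = Add(-50, Mul(Mul(-7, 2), 15)) = Add(-50, Mul(-14, 15)) = Add(-50, -210) = -260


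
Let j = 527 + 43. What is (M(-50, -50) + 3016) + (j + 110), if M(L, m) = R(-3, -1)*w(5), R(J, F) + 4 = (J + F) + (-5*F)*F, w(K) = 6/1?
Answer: 3618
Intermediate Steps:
w(K) = 6 (w(K) = 6*1 = 6)
j = 570
R(J, F) = -4 + F + J - 5*F**2 (R(J, F) = -4 + ((J + F) + (-5*F)*F) = -4 + ((F + J) - 5*F**2) = -4 + (F + J - 5*F**2) = -4 + F + J - 5*F**2)
M(L, m) = -78 (M(L, m) = (-4 - 1 - 3 - 5*(-1)**2)*6 = (-4 - 1 - 3 - 5*1)*6 = (-4 - 1 - 3 - 5)*6 = -13*6 = -78)
(M(-50, -50) + 3016) + (j + 110) = (-78 + 3016) + (570 + 110) = 2938 + 680 = 3618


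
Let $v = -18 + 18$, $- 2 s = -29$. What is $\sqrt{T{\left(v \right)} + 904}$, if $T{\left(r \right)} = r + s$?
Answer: $\frac{\sqrt{3674}}{2} \approx 30.307$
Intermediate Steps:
$s = \frac{29}{2}$ ($s = \left(- \frac{1}{2}\right) \left(-29\right) = \frac{29}{2} \approx 14.5$)
$v = 0$
$T{\left(r \right)} = \frac{29}{2} + r$ ($T{\left(r \right)} = r + \frac{29}{2} = \frac{29}{2} + r$)
$\sqrt{T{\left(v \right)} + 904} = \sqrt{\left(\frac{29}{2} + 0\right) + 904} = \sqrt{\frac{29}{2} + 904} = \sqrt{\frac{1837}{2}} = \frac{\sqrt{3674}}{2}$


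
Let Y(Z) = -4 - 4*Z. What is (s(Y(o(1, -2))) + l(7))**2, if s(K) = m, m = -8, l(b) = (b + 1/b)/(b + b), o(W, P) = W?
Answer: 134689/2401 ≈ 56.097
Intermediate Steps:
l(b) = (b + 1/b)/(2*b) (l(b) = (b + 1/b)/((2*b)) = (b + 1/b)*(1/(2*b)) = (b + 1/b)/(2*b))
s(K) = -8
(s(Y(o(1, -2))) + l(7))**2 = (-8 + (1/2)*(1 + 7**2)/7**2)**2 = (-8 + (1/2)*(1/49)*(1 + 49))**2 = (-8 + (1/2)*(1/49)*50)**2 = (-8 + 25/49)**2 = (-367/49)**2 = 134689/2401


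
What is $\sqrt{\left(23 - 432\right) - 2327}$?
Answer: $12 i \sqrt{19} \approx 52.307 i$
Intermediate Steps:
$\sqrt{\left(23 - 432\right) - 2327} = \sqrt{-409 - 2327} = \sqrt{-2736} = 12 i \sqrt{19}$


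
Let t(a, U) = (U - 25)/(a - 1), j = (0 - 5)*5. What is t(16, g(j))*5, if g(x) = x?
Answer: -50/3 ≈ -16.667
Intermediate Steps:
j = -25 (j = -5*5 = -25)
t(a, U) = (-25 + U)/(-1 + a)
t(16, g(j))*5 = ((-25 - 25)/(-1 + 16))*5 = (-50/15)*5 = ((1/15)*(-50))*5 = -10/3*5 = -50/3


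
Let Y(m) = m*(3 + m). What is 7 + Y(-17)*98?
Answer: 23331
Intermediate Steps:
7 + Y(-17)*98 = 7 - 17*(3 - 17)*98 = 7 - 17*(-14)*98 = 7 + 238*98 = 7 + 23324 = 23331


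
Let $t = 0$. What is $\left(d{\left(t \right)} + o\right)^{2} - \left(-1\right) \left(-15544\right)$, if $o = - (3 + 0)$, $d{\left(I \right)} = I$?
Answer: $-15535$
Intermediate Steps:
$o = -3$ ($o = \left(-1\right) 3 = -3$)
$\left(d{\left(t \right)} + o\right)^{2} - \left(-1\right) \left(-15544\right) = \left(0 - 3\right)^{2} - \left(-1\right) \left(-15544\right) = \left(-3\right)^{2} - 15544 = 9 - 15544 = -15535$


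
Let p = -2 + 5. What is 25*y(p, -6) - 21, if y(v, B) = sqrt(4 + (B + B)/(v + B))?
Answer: -21 + 50*sqrt(2) ≈ 49.711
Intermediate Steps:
p = 3
y(v, B) = sqrt(4 + 2*B/(B + v)) (y(v, B) = sqrt(4 + (2*B)/(B + v)) = sqrt(4 + 2*B/(B + v)))
25*y(p, -6) - 21 = 25*(sqrt(2)*sqrt((2*3 + 3*(-6))/(-6 + 3))) - 21 = 25*(sqrt(2)*sqrt((6 - 18)/(-3))) - 21 = 25*(sqrt(2)*sqrt(-1/3*(-12))) - 21 = 25*(sqrt(2)*sqrt(4)) - 21 = 25*(sqrt(2)*2) - 21 = 25*(2*sqrt(2)) - 21 = 50*sqrt(2) - 21 = -21 + 50*sqrt(2)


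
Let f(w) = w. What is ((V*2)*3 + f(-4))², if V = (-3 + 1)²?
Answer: 400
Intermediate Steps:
V = 4 (V = (-2)² = 4)
((V*2)*3 + f(-4))² = ((4*2)*3 - 4)² = (8*3 - 4)² = (24 - 4)² = 20² = 400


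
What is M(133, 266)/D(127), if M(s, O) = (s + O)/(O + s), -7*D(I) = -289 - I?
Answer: 7/416 ≈ 0.016827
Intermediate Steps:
D(I) = 289/7 + I/7 (D(I) = -(-289 - I)/7 = 289/7 + I/7)
M(s, O) = 1 (M(s, O) = (O + s)/(O + s) = 1)
M(133, 266)/D(127) = 1/(289/7 + (⅐)*127) = 1/(289/7 + 127/7) = 1/(416/7) = 1*(7/416) = 7/416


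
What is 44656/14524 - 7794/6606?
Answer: 2524965/1332577 ≈ 1.8948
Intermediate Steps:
44656/14524 - 7794/6606 = 44656*(1/14524) - 7794*1/6606 = 11164/3631 - 433/367 = 2524965/1332577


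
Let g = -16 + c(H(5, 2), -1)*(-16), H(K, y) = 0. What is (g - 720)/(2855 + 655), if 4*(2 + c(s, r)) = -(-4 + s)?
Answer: -8/39 ≈ -0.20513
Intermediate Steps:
c(s, r) = -1 - s/4 (c(s, r) = -2 + (-(-4 + s))/4 = -2 + (4 - s)/4 = -2 + (1 - s/4) = -1 - s/4)
g = 0 (g = -16 + (-1 - 1/4*0)*(-16) = -16 + (-1 + 0)*(-16) = -16 - 1*(-16) = -16 + 16 = 0)
(g - 720)/(2855 + 655) = (0 - 720)/(2855 + 655) = -720/3510 = -720*1/3510 = -8/39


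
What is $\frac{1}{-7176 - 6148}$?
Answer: $- \frac{1}{13324} \approx -7.5052 \cdot 10^{-5}$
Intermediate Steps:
$\frac{1}{-7176 - 6148} = \frac{1}{-13324} = - \frac{1}{13324}$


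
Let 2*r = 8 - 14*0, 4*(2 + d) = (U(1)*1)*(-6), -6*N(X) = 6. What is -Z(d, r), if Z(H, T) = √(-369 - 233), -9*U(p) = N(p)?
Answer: -I*√602 ≈ -24.536*I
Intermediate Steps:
N(X) = -1 (N(X) = -⅙*6 = -1)
U(p) = ⅑ (U(p) = -⅑*(-1) = ⅑)
d = -13/6 (d = -2 + (((⅑)*1)*(-6))/4 = -2 + ((⅑)*(-6))/4 = -2 + (¼)*(-⅔) = -2 - ⅙ = -13/6 ≈ -2.1667)
r = 4 (r = (8 - 14*0)/2 = (8 + 0)/2 = (½)*8 = 4)
Z(H, T) = I*√602 (Z(H, T) = √(-602) = I*√602)
-Z(d, r) = -I*√602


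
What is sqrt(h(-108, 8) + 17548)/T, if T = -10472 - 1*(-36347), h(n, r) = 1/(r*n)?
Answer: sqrt(90968826)/1863000 ≈ 0.0051196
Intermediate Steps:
h(n, r) = 1/(n*r)
T = 25875 (T = -10472 + 36347 = 25875)
sqrt(h(-108, 8) + 17548)/T = sqrt(1/(-108*8) + 17548)/25875 = sqrt(-1/108*1/8 + 17548)*(1/25875) = sqrt(-1/864 + 17548)*(1/25875) = sqrt(15161471/864)*(1/25875) = (sqrt(90968826)/72)*(1/25875) = sqrt(90968826)/1863000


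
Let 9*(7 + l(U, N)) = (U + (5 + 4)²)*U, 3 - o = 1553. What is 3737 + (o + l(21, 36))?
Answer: 2418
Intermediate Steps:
o = -1550 (o = 3 - 1*1553 = 3 - 1553 = -1550)
l(U, N) = -7 + U*(81 + U)/9 (l(U, N) = -7 + ((U + (5 + 4)²)*U)/9 = -7 + ((U + 9²)*U)/9 = -7 + ((U + 81)*U)/9 = -7 + ((81 + U)*U)/9 = -7 + (U*(81 + U))/9 = -7 + U*(81 + U)/9)
3737 + (o + l(21, 36)) = 3737 + (-1550 + (-7 + 9*21 + (⅑)*21²)) = 3737 + (-1550 + (-7 + 189 + (⅑)*441)) = 3737 + (-1550 + (-7 + 189 + 49)) = 3737 + (-1550 + 231) = 3737 - 1319 = 2418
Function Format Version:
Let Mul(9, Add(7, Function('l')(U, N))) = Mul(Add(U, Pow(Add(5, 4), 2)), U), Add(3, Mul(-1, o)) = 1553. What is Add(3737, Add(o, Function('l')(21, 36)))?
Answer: 2418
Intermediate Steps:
o = -1550 (o = Add(3, Mul(-1, 1553)) = Add(3, -1553) = -1550)
Function('l')(U, N) = Add(-7, Mul(Rational(1, 9), U, Add(81, U))) (Function('l')(U, N) = Add(-7, Mul(Rational(1, 9), Mul(Add(U, Pow(Add(5, 4), 2)), U))) = Add(-7, Mul(Rational(1, 9), Mul(Add(U, Pow(9, 2)), U))) = Add(-7, Mul(Rational(1, 9), Mul(Add(U, 81), U))) = Add(-7, Mul(Rational(1, 9), Mul(Add(81, U), U))) = Add(-7, Mul(Rational(1, 9), Mul(U, Add(81, U)))) = Add(-7, Mul(Rational(1, 9), U, Add(81, U))))
Add(3737, Add(o, Function('l')(21, 36))) = Add(3737, Add(-1550, Add(-7, Mul(9, 21), Mul(Rational(1, 9), Pow(21, 2))))) = Add(3737, Add(-1550, Add(-7, 189, Mul(Rational(1, 9), 441)))) = Add(3737, Add(-1550, Add(-7, 189, 49))) = Add(3737, Add(-1550, 231)) = Add(3737, -1319) = 2418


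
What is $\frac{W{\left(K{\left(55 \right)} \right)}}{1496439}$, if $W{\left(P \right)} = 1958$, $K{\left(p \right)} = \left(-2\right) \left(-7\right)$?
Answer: $\frac{1958}{1496439} \approx 0.0013084$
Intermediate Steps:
$K{\left(p \right)} = 14$
$\frac{W{\left(K{\left(55 \right)} \right)}}{1496439} = \frac{1958}{1496439}$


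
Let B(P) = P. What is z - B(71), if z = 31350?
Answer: 31279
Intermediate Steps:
z - B(71) = 31350 - 1*71 = 31350 - 71 = 31279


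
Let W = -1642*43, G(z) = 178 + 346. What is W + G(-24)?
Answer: -70082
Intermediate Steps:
G(z) = 524
W = -70606
W + G(-24) = -70606 + 524 = -70082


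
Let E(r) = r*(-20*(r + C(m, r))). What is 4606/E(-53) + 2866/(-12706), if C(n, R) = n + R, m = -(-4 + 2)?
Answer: -93617919/350177360 ≈ -0.26734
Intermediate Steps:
m = 2 (m = -1*(-2) = 2)
C(n, R) = R + n
E(r) = r*(-40 - 40*r) (E(r) = r*(-20*(r + (r + 2))) = r*(-20*(r + (2 + r))) = r*(-20*(2 + 2*r)) = r*(-40 - 40*r))
4606/E(-53) + 2866/(-12706) = 4606/((-40*(-53)*(1 - 53))) + 2866/(-12706) = 4606/((-40*(-53)*(-52))) + 2866*(-1/12706) = 4606/(-110240) - 1433/6353 = 4606*(-1/110240) - 1433/6353 = -2303/55120 - 1433/6353 = -93617919/350177360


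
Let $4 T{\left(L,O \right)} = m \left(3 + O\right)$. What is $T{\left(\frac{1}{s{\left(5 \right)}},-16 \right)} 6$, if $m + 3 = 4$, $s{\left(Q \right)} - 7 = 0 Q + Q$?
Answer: $- \frac{39}{2} \approx -19.5$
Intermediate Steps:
$s{\left(Q \right)} = 7 + Q$ ($s{\left(Q \right)} = 7 + \left(0 Q + Q\right) = 7 + \left(0 + Q\right) = 7 + Q$)
$m = 1$ ($m = -3 + 4 = 1$)
$T{\left(L,O \right)} = \frac{3}{4} + \frac{O}{4}$ ($T{\left(L,O \right)} = \frac{1 \left(3 + O\right)}{4} = \frac{3 + O}{4} = \frac{3}{4} + \frac{O}{4}$)
$T{\left(\frac{1}{s{\left(5 \right)}},-16 \right)} 6 = \left(\frac{3}{4} + \frac{1}{4} \left(-16\right)\right) 6 = \left(\frac{3}{4} - 4\right) 6 = \left(- \frac{13}{4}\right) 6 = - \frac{39}{2}$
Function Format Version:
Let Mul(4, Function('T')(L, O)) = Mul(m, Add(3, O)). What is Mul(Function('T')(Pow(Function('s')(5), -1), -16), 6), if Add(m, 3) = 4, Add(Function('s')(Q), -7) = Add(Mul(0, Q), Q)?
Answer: Rational(-39, 2) ≈ -19.500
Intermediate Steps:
Function('s')(Q) = Add(7, Q) (Function('s')(Q) = Add(7, Add(Mul(0, Q), Q)) = Add(7, Add(0, Q)) = Add(7, Q))
m = 1 (m = Add(-3, 4) = 1)
Function('T')(L, O) = Add(Rational(3, 4), Mul(Rational(1, 4), O)) (Function('T')(L, O) = Mul(Rational(1, 4), Mul(1, Add(3, O))) = Mul(Rational(1, 4), Add(3, O)) = Add(Rational(3, 4), Mul(Rational(1, 4), O)))
Mul(Function('T')(Pow(Function('s')(5), -1), -16), 6) = Mul(Add(Rational(3, 4), Mul(Rational(1, 4), -16)), 6) = Mul(Add(Rational(3, 4), -4), 6) = Mul(Rational(-13, 4), 6) = Rational(-39, 2)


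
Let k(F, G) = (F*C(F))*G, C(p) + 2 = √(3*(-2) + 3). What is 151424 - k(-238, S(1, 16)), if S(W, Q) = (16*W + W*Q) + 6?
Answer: 133336 + 9044*I*√3 ≈ 1.3334e+5 + 15665.0*I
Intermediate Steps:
S(W, Q) = 6 + 16*W + Q*W (S(W, Q) = (16*W + Q*W) + 6 = 6 + 16*W + Q*W)
C(p) = -2 + I*√3 (C(p) = -2 + √(3*(-2) + 3) = -2 + √(-6 + 3) = -2 + √(-3) = -2 + I*√3)
k(F, G) = F*G*(-2 + I*√3) (k(F, G) = (F*(-2 + I*√3))*G = F*G*(-2 + I*√3))
151424 - k(-238, S(1, 16)) = 151424 - (-238)*(6 + 16*1 + 16*1)*(-2 + I*√3) = 151424 - (-238)*(6 + 16 + 16)*(-2 + I*√3) = 151424 - (-238)*38*(-2 + I*√3) = 151424 - (18088 - 9044*I*√3) = 151424 + (-18088 + 9044*I*√3) = 133336 + 9044*I*√3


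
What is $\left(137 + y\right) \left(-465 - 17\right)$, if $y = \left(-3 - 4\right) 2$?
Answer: $-59286$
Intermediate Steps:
$y = -14$ ($y = \left(-7\right) 2 = -14$)
$\left(137 + y\right) \left(-465 - 17\right) = \left(137 - 14\right) \left(-465 - 17\right) = 123 \left(-482\right) = -59286$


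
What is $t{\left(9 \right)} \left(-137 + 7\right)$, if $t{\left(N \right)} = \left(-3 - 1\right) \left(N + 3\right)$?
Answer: $6240$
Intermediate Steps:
$t{\left(N \right)} = -12 - 4 N$ ($t{\left(N \right)} = - 4 \left(3 + N\right) = -12 - 4 N$)
$t{\left(9 \right)} \left(-137 + 7\right) = \left(-12 - 36\right) \left(-137 + 7\right) = \left(-12 - 36\right) \left(-130\right) = \left(-48\right) \left(-130\right) = 6240$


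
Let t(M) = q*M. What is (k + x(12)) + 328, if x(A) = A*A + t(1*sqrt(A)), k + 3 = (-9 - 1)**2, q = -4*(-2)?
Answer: 569 + 16*sqrt(3) ≈ 596.71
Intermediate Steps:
q = 8
k = 97 (k = -3 + (-9 - 1)**2 = -3 + (-10)**2 = -3 + 100 = 97)
t(M) = 8*M
x(A) = A**2 + 8*sqrt(A) (x(A) = A*A + 8*(1*sqrt(A)) = A**2 + 8*sqrt(A))
(k + x(12)) + 328 = (97 + (12**2 + 8*sqrt(12))) + 328 = (97 + (144 + 8*(2*sqrt(3)))) + 328 = (97 + (144 + 16*sqrt(3))) + 328 = (241 + 16*sqrt(3)) + 328 = 569 + 16*sqrt(3)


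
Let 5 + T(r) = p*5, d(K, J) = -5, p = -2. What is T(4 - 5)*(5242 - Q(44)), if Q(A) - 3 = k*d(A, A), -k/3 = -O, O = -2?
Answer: -78135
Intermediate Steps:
k = -6 (k = -(-3)*(-2) = -3*2 = -6)
Q(A) = 33 (Q(A) = 3 - 6*(-5) = 3 + 30 = 33)
T(r) = -15 (T(r) = -5 - 2*5 = -5 - 10 = -15)
T(4 - 5)*(5242 - Q(44)) = -15*(5242 - 1*33) = -15*(5242 - 33) = -15*5209 = -78135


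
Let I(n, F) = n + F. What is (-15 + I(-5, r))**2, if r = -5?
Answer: 625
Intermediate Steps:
I(n, F) = F + n
(-15 + I(-5, r))**2 = (-15 + (-5 - 5))**2 = (-15 - 10)**2 = (-25)**2 = 625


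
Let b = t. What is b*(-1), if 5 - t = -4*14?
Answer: -61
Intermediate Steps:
t = 61 (t = 5 - (-4)*14 = 5 - 1*(-56) = 5 + 56 = 61)
b = 61
b*(-1) = 61*(-1) = -61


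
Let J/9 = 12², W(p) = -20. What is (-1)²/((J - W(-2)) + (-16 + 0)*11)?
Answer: 1/1140 ≈ 0.00087719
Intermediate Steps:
J = 1296 (J = 9*12² = 9*144 = 1296)
(-1)²/((J - W(-2)) + (-16 + 0)*11) = (-1)²/((1296 - 1*(-20)) + (-16 + 0)*11) = 1/((1296 + 20) - 16*11) = 1/(1316 - 176) = 1/1140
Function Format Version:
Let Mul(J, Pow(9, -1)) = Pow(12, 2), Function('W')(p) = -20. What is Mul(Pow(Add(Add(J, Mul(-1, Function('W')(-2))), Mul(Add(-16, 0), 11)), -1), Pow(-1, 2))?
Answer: Rational(1, 1140) ≈ 0.00087719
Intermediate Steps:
J = 1296 (J = Mul(9, Pow(12, 2)) = Mul(9, 144) = 1296)
Mul(Pow(Add(Add(J, Mul(-1, Function('W')(-2))), Mul(Add(-16, 0), 11)), -1), Pow(-1, 2)) = Mul(Pow(Add(Add(1296, Mul(-1, -20)), Mul(Add(-16, 0), 11)), -1), Pow(-1, 2)) = Mul(Pow(Add(Add(1296, 20), Mul(-16, 11)), -1), 1) = Mul(Pow(Add(1316, -176), -1), 1) = Mul(Pow(1140, -1), 1) = Mul(Rational(1, 1140), 1) = Rational(1, 1140)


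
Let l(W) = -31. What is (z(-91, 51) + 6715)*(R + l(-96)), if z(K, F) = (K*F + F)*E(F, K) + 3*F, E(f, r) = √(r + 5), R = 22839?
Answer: 156645344 - 104688720*I*√86 ≈ 1.5665e+8 - 9.7084e+8*I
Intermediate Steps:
E(f, r) = √(5 + r)
z(K, F) = 3*F + √(5 + K)*(F + F*K) (z(K, F) = (K*F + F)*√(5 + K) + 3*F = (F*K + F)*√(5 + K) + 3*F = (F + F*K)*√(5 + K) + 3*F = √(5 + K)*(F + F*K) + 3*F = 3*F + √(5 + K)*(F + F*K))
(z(-91, 51) + 6715)*(R + l(-96)) = (51*(3 + √(5 - 91) - 91*√(5 - 91)) + 6715)*(22839 - 31) = (51*(3 + √(-86) - 91*I*√86) + 6715)*22808 = (51*(3 + I*√86 - 91*I*√86) + 6715)*22808 = (51*(3 - 90*I*√86) + 6715)*22808 = ((153 - 4590*I*√86) + 6715)*22808 = (6868 - 4590*I*√86)*22808 = 156645344 - 104688720*I*√86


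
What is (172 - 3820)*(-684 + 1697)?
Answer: -3695424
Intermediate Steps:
(172 - 3820)*(-684 + 1697) = -3648*1013 = -3695424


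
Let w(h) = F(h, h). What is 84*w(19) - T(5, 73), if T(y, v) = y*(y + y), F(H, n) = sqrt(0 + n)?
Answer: -50 + 84*sqrt(19) ≈ 316.15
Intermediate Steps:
F(H, n) = sqrt(n)
w(h) = sqrt(h)
T(y, v) = 2*y**2 (T(y, v) = y*(2*y) = 2*y**2)
84*w(19) - T(5, 73) = 84*sqrt(19) - 2*5**2 = 84*sqrt(19) - 2*25 = 84*sqrt(19) - 1*50 = 84*sqrt(19) - 50 = -50 + 84*sqrt(19)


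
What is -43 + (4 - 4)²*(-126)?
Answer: -43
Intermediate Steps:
-43 + (4 - 4)²*(-126) = -43 + 0²*(-126) = -43 + 0*(-126) = -43 + 0 = -43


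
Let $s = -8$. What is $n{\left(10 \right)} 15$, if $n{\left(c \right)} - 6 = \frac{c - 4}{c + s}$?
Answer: $135$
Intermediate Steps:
$n{\left(c \right)} = 6 + \frac{-4 + c}{-8 + c}$ ($n{\left(c \right)} = 6 + \frac{c - 4}{c - 8} = 6 + \frac{-4 + c}{-8 + c}$)
$n{\left(10 \right)} 15 = \frac{-52 + 7 \cdot 10}{-8 + 10} \cdot 15 = \frac{-52 + 70}{2} \cdot 15 = \frac{1}{2} \cdot 18 \cdot 15 = 9 \cdot 15 = 135$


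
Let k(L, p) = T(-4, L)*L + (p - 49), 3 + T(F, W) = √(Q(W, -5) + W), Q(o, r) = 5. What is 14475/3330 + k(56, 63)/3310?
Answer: 1579981/367410 + 28*√61/1655 ≈ 4.4325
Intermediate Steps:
T(F, W) = -3 + √(5 + W)
k(L, p) = -49 + p + L*(-3 + √(5 + L)) (k(L, p) = (-3 + √(5 + L))*L + (p - 49) = L*(-3 + √(5 + L)) + (-49 + p) = -49 + p + L*(-3 + √(5 + L)))
14475/3330 + k(56, 63)/3310 = 14475/3330 + (-49 + 63 + 56*(-3 + √(5 + 56)))/3310 = 14475*(1/3330) + (-49 + 63 + 56*(-3 + √61))*(1/3310) = 965/222 + (-49 + 63 + (-168 + 56*√61))*(1/3310) = 965/222 + (-154 + 56*√61)*(1/3310) = 965/222 + (-77/1655 + 28*√61/1655) = 1579981/367410 + 28*√61/1655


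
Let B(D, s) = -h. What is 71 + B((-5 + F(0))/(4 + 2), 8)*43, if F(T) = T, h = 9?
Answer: -316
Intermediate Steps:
B(D, s) = -9 (B(D, s) = -1*9 = -9)
71 + B((-5 + F(0))/(4 + 2), 8)*43 = 71 - 9*43 = 71 - 387 = -316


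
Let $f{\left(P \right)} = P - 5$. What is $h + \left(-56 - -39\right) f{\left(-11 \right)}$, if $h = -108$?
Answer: $164$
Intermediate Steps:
$f{\left(P \right)} = -5 + P$ ($f{\left(P \right)} = P - 5 = -5 + P$)
$h + \left(-56 - -39\right) f{\left(-11 \right)} = -108 + \left(-56 - -39\right) \left(-5 - 11\right) = -108 + \left(-56 + 39\right) \left(-16\right) = -108 - -272 = -108 + 272 = 164$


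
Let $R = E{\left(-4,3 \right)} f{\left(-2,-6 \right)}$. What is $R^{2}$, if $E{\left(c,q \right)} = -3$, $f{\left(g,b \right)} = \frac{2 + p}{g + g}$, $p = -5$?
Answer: $\frac{81}{16} \approx 5.0625$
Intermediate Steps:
$f{\left(g,b \right)} = - \frac{3}{2 g}$ ($f{\left(g,b \right)} = \frac{2 - 5}{g + g} = - \frac{3}{2 g}$)
$R = - \frac{9}{4}$ ($R = - 3 \left(- \frac{3}{2 \left(-2\right)}\right) = - 3 \left(\left(- \frac{3}{2}\right) \left(- \frac{1}{2}\right)\right) = \left(-3\right) \frac{3}{4} = - \frac{9}{4} \approx -2.25$)
$R^{2} = \left(- \frac{9}{4}\right)^{2} = \frac{81}{16}$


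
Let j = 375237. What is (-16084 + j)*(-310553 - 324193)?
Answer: -227970930138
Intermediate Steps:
(-16084 + j)*(-310553 - 324193) = (-16084 + 375237)*(-310553 - 324193) = 359153*(-634746) = -227970930138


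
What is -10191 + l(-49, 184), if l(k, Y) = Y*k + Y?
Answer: -19023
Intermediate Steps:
l(k, Y) = Y + Y*k
-10191 + l(-49, 184) = -10191 + 184*(1 - 49) = -10191 + 184*(-48) = -10191 - 8832 = -19023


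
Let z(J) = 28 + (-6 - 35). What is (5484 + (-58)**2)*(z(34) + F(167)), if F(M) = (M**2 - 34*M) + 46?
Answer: 196814912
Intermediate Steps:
F(M) = 46 + M**2 - 34*M
z(J) = -13 (z(J) = 28 - 41 = -13)
(5484 + (-58)**2)*(z(34) + F(167)) = (5484 + (-58)**2)*(-13 + (46 + 167**2 - 34*167)) = (5484 + 3364)*(-13 + (46 + 27889 - 5678)) = 8848*(-13 + 22257) = 8848*22244 = 196814912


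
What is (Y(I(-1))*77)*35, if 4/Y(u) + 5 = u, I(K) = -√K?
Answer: -26950/13 + 5390*I/13 ≈ -2073.1 + 414.62*I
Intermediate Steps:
Y(u) = 4/(-5 + u)
(Y(I(-1))*77)*35 = ((4/(-5 - √(-1)))*77)*35 = ((4/(-5 - I))*77)*35 = ((4*((-5 + I)/26))*77)*35 = ((2*(-5 + I)/13)*77)*35 = (154*(-5 + I)/13)*35 = 5390*(-5 + I)/13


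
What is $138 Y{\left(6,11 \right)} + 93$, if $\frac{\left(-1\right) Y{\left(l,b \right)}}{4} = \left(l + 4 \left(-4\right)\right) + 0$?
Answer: $5613$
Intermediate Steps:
$Y{\left(l,b \right)} = 64 - 4 l$ ($Y{\left(l,b \right)} = - 4 \left(\left(l + 4 \left(-4\right)\right) + 0\right) = - 4 \left(\left(l - 16\right) + 0\right) = - 4 \left(\left(-16 + l\right) + 0\right) = - 4 \left(-16 + l\right) = 64 - 4 l$)
$138 Y{\left(6,11 \right)} + 93 = 138 \left(64 - 24\right) + 93 = 138 \cdot 40 + 93 = 5520 + 93 = 5613$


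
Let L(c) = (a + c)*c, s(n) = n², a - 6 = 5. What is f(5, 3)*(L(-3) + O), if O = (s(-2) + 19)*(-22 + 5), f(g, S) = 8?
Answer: -3320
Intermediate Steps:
a = 11 (a = 6 + 5 = 11)
L(c) = c*(11 + c) (L(c) = (11 + c)*c = c*(11 + c))
O = -391 (O = ((-2)² + 19)*(-22 + 5) = (4 + 19)*(-17) = 23*(-17) = -391)
f(5, 3)*(L(-3) + O) = 8*(-3*(11 - 3) - 391) = 8*(-3*8 - 391) = 8*(-24 - 391) = 8*(-415) = -3320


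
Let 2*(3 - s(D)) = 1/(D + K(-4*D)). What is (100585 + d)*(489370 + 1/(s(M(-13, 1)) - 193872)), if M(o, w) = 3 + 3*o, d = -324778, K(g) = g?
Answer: -4594322975016853362/41875705 ≈ -1.0971e+11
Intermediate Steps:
s(D) = 3 + 1/(6*D) (s(D) = 3 - 1/(2*(D - 4*D)) = 3 - (-1/(3*D))/2 = 3 - (-1)/(6*D) = 3 + 1/(6*D))
(100585 + d)*(489370 + 1/(s(M(-13, 1)) - 193872)) = (100585 - 324778)*(489370 + 1/((3 + 1/(6*(3 + 3*(-13)))) - 193872)) = -224193*(489370 + 1/((3 + 1/(6*(3 - 39))) - 193872)) = -224193*(489370 + 1/((3 + (⅙)/(-36)) - 193872)) = -224193*(489370 + 1/((3 + (⅙)*(-1/36)) - 193872)) = -224193*(489370 + 1/((3 - 1/216) - 193872)) = -224193*(489370 + 1/(647/216 - 193872)) = -224193*(489370 + 1/(-41875705/216)) = -224193*(489370 - 216/41875705) = -224193*20492713755634/41875705 = -4594322975016853362/41875705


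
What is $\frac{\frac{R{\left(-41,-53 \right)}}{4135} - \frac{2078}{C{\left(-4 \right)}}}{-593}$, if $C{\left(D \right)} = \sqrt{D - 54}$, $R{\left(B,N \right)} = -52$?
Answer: $\frac{52}{2452055} - \frac{1039 i \sqrt{58}}{17197} \approx 2.1207 \cdot 10^{-5} - 0.46013 i$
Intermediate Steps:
$C{\left(D \right)} = \sqrt{-54 + D}$
$\frac{\frac{R{\left(-41,-53 \right)}}{4135} - \frac{2078}{C{\left(-4 \right)}}}{-593} = \frac{- \frac{52}{4135} - \frac{2078}{\sqrt{-54 - 4}}}{-593} = \left(\left(-52\right) \frac{1}{4135} - \frac{2078}{\sqrt{-58}}\right) \left(- \frac{1}{593}\right) = \left(- \frac{52}{4135} - \frac{2078}{i \sqrt{58}}\right) \left(- \frac{1}{593}\right) = \left(- \frac{52}{4135} - 2078 \left(- \frac{i \sqrt{58}}{58}\right)\right) \left(- \frac{1}{593}\right) = \left(- \frac{52}{4135} + \frac{1039 i \sqrt{58}}{29}\right) \left(- \frac{1}{593}\right) = \frac{52}{2452055} - \frac{1039 i \sqrt{58}}{17197}$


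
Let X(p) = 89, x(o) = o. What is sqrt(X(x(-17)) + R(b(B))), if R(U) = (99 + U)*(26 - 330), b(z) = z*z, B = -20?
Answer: I*sqrt(151607) ≈ 389.37*I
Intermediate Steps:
b(z) = z**2
R(U) = -30096 - 304*U (R(U) = (99 + U)*(-304) = -30096 - 304*U)
sqrt(X(x(-17)) + R(b(B))) = sqrt(89 + (-30096 - 304*(-20)**2)) = sqrt(89 + (-30096 - 304*400)) = sqrt(89 + (-30096 - 121600)) = sqrt(89 - 151696) = sqrt(-151607) = I*sqrt(151607)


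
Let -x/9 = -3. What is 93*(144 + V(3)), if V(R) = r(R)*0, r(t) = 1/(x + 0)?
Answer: 13392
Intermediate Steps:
x = 27 (x = -9*(-3) = 27)
r(t) = 1/27 (r(t) = 1/(27 + 0) = 1/27)
V(R) = 0 (V(R) = (1/27)*0 = 0)
93*(144 + V(3)) = 93*(144 + 0) = 93*144 = 13392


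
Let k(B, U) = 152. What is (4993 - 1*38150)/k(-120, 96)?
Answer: -33157/152 ≈ -218.14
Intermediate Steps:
(4993 - 1*38150)/k(-120, 96) = (4993 - 1*38150)/152 = (4993 - 38150)*(1/152) = -33157*1/152 = -33157/152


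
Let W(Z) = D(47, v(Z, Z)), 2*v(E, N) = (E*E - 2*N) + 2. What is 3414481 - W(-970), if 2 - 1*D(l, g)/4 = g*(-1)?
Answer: 1528789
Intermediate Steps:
v(E, N) = 1 + E²/2 - N (v(E, N) = ((E*E - 2*N) + 2)/2 = ((E² - 2*N) + 2)/2 = (2 + E² - 2*N)/2 = 1 + E²/2 - N)
D(l, g) = 8 + 4*g (D(l, g) = 8 - 4*g*(-1) = 8 - (-4)*g = 8 + 4*g)
W(Z) = 12 - 4*Z + 2*Z² (W(Z) = 8 + 4*(1 + Z²/2 - Z) = 8 + (4 - 4*Z + 2*Z²) = 12 - 4*Z + 2*Z²)
3414481 - W(-970) = 3414481 - (12 - 4*(-970) + 2*(-970)²) = 3414481 - (12 + 3880 + 2*940900) = 3414481 - (12 + 3880 + 1881800) = 3414481 - 1*1885692 = 3414481 - 1885692 = 1528789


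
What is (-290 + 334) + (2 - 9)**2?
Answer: 93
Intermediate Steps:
(-290 + 334) + (2 - 9)**2 = 44 + (-7)**2 = 44 + 49 = 93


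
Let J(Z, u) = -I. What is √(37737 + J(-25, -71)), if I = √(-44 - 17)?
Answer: √(37737 - I*√61) ≈ 194.26 - 0.02*I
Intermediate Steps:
I = I*√61 (I = √(-61) = I*√61 ≈ 7.8102*I)
J(Z, u) = -I*√61
√(37737 + J(-25, -71)) = √(37737 - I*√61)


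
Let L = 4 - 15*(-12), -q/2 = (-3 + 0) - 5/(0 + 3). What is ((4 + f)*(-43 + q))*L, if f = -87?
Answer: 1542472/3 ≈ 5.1416e+5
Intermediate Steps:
q = 28/3 (q = -2*((-3 + 0) - 5/(0 + 3)) = -2*(-3 - 5/3) = -2*(-14/3) = 28/3 ≈ 9.3333)
L = 184 (L = 4 + 180 = 184)
((4 + f)*(-43 + q))*L = ((4 - 87)*(-43 + 28/3))*184 = -83*(-101/3)*184 = (8383/3)*184 = 1542472/3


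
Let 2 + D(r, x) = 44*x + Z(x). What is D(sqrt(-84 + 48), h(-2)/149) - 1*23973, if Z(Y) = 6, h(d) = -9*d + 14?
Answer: -3569973/149 ≈ -23960.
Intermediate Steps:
h(d) = 14 - 9*d
D(r, x) = 4 + 44*x (D(r, x) = -2 + (44*x + 6) = -2 + (6 + 44*x) = 4 + 44*x)
D(sqrt(-84 + 48), h(-2)/149) - 1*23973 = (4 + 44*((14 - 9*(-2))/149)) - 1*23973 = (4 + 44*((14 + 18)*(1/149))) - 23973 = (4 + 44*(32*(1/149))) - 23973 = (4 + 44*(32/149)) - 23973 = (4 + 1408/149) - 23973 = 2004/149 - 23973 = -3569973/149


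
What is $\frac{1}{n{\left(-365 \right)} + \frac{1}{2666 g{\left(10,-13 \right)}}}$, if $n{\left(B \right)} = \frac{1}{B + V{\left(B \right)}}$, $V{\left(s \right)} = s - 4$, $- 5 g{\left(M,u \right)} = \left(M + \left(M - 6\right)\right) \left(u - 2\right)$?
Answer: $- \frac{41093724}{55619} \approx -738.84$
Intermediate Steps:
$g{\left(M,u \right)} = - \frac{\left(-6 + 2 M\right) \left(-2 + u\right)}{5}$ ($g{\left(M,u \right)} = - \frac{\left(M + \left(M - 6\right)\right) \left(u - 2\right)}{5} = - \frac{\left(M + \left(-6 + M\right)\right) \left(-2 + u\right)}{5} = - \frac{\left(-6 + 2 M\right) \left(-2 + u\right)}{5}$)
$V{\left(s \right)} = -4 + s$
$n{\left(B \right)} = \frac{1}{-4 + 2 B}$ ($n{\left(B \right)} = \frac{1}{B + \left(-4 + B\right)} = \frac{1}{-4 + 2 B}$)
$\frac{1}{n{\left(-365 \right)} + \frac{1}{2666 g{\left(10,-13 \right)}}} = \frac{1}{\frac{1}{2 \left(-2 - 365\right)} + \frac{1}{2666 \left(- \frac{12}{5} + \frac{4}{5} \cdot 10 + \frac{6}{5} \left(-13\right) - 4 \left(-13\right)\right)}} = \frac{1}{\frac{1}{2 \left(-367\right)} + \frac{1}{2666 \left(- \frac{12}{5} + 8 - \frac{78}{5} + 52\right)}} = \frac{1}{\frac{1}{2} \left(- \frac{1}{367}\right) + \frac{1}{2666 \cdot 42}} = \frac{1}{- \frac{1}{734} + \frac{1}{111972}} = \frac{1}{- \frac{55619}{41093724}} = - \frac{41093724}{55619}$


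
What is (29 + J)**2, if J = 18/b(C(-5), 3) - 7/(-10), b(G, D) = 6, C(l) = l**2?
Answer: 106929/100 ≈ 1069.3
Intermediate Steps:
J = 37/10 (J = 18/6 - 7/(-10) = 18*(1/6) - 7*(-1/10) = 3 + 7/10 = 37/10 ≈ 3.7000)
(29 + J)**2 = (29 + 37/10)**2 = (327/10)**2 = 106929/100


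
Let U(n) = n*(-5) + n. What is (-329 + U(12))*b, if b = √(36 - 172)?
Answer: -754*I*√34 ≈ -4396.5*I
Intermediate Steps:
U(n) = -4*n (U(n) = -5*n + n = -4*n)
b = 2*I*√34 (b = √(-136) = 2*I*√34 ≈ 11.662*I)
(-329 + U(12))*b = (-329 - 4*12)*(2*I*√34) = (-329 - 48)*(2*I*√34) = -754*I*√34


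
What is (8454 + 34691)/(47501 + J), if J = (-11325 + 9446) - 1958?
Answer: 43145/43664 ≈ 0.98811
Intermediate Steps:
J = -3837 (J = -1879 - 1958 = -3837)
(8454 + 34691)/(47501 + J) = (8454 + 34691)/(47501 - 3837) = 43145/43664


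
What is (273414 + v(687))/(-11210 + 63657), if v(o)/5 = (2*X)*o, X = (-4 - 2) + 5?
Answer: 266544/52447 ≈ 5.0822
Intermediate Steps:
X = -1 (X = -6 + 5 = -1)
v(o) = -10*o (v(o) = 5*((2*(-1))*o) = 5*(-2*o) = -10*o)
(273414 + v(687))/(-11210 + 63657) = (273414 - 10*687)/(-11210 + 63657) = (273414 - 6870)/52447 = 266544*(1/52447) = 266544/52447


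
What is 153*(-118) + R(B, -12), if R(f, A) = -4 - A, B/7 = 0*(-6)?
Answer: -18046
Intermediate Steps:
B = 0 (B = 7*(0*(-6)) = 7*0 = 0)
153*(-118) + R(B, -12) = 153*(-118) + (-4 - 1*(-12)) = -18054 + (-4 + 12) = -18054 + 8 = -18046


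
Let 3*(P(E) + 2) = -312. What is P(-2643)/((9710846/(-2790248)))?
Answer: 147883144/4855423 ≈ 30.457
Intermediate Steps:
P(E) = -106 (P(E) = -2 + (⅓)*(-312) = -2 - 104 = -106)
P(-2643)/((9710846/(-2790248))) = -106/(9710846/(-2790248)) = -106/(9710846*(-1/2790248)) = -106/(-4855423/1395124) = -106*(-1395124/4855423) = 147883144/4855423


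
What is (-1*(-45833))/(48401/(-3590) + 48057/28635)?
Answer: -3784430810/974649 ≈ -3882.9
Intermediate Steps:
(-1*(-45833))/(48401/(-3590) + 48057/28635) = 45833/(48401*(-1/3590) + 48057*(1/28635)) = 45833/(-48401/3590 + 193/115) = 45833/(-974649/82570) = 45833*(-82570/974649) = -3784430810/974649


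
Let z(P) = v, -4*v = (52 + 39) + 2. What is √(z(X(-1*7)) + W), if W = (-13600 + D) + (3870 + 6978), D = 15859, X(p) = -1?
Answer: 3*√5815/2 ≈ 114.38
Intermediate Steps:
v = -93/4 (v = -((52 + 39) + 2)/4 = -(91 + 2)/4 = -¼*93 = -93/4 ≈ -23.250)
z(P) = -93/4
W = 13107 (W = (-13600 + 15859) + (3870 + 6978) = 2259 + 10848 = 13107)
√(z(X(-1*7)) + W) = √(-93/4 + 13107) = √(52335/4) = 3*√5815/2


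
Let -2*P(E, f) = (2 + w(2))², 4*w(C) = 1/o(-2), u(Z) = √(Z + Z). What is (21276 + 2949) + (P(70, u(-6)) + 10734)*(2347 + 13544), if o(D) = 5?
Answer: 136451862429/800 ≈ 1.7056e+8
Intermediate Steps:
u(Z) = √2*√Z (u(Z) = √(2*Z) = √2*√Z)
w(C) = 1/20 (w(C) = (¼)/5 = (¼)*(⅕) = 1/20)
P(E, f) = -1681/800 (P(E, f) = -(2 + 1/20)²/2 = -(41/20)²/2 = -½*1681/400 = -1681/800)
(21276 + 2949) + (P(70, u(-6)) + 10734)*(2347 + 13544) = (21276 + 2949) + (-1681/800 + 10734)*(2347 + 13544) = 24225 + (8585519/800)*15891 = 24225 + 136432482429/800 = 136451862429/800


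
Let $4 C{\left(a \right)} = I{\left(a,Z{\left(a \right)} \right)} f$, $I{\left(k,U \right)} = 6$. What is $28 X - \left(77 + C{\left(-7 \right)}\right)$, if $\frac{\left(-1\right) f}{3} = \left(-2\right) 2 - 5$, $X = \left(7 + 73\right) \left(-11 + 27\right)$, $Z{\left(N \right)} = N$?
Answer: $\frac{71445}{2} \approx 35723.0$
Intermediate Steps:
$X = 1280$ ($X = 80 \cdot 16 = 1280$)
$f = 27$ ($f = - 3 \left(\left(-2\right) 2 - 5\right) = - 3 \left(-4 - 5\right) = \left(-3\right) \left(-9\right) = 27$)
$C{\left(a \right)} = \frac{81}{2}$ ($C{\left(a \right)} = \frac{6 \cdot 27}{4} = \frac{1}{4} \cdot 162 = \frac{81}{2}$)
$28 X - \left(77 + C{\left(-7 \right)}\right) = 28 \cdot 1280 - \frac{235}{2} = 35840 - \frac{235}{2} = \frac{71445}{2}$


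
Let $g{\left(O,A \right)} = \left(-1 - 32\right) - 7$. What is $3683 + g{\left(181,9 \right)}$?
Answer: $3643$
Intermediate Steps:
$g{\left(O,A \right)} = -40$ ($g{\left(O,A \right)} = -33 - 7 = -40$)
$3683 + g{\left(181,9 \right)} = 3683 - 40 = 3643$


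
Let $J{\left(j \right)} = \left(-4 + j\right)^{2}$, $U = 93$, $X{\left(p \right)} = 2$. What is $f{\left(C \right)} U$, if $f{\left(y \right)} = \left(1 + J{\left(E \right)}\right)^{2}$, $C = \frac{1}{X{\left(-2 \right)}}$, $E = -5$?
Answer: $625332$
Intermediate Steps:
$C = \frac{1}{2} \approx 0.5$
$f{\left(y \right)} = 6724$ ($f{\left(y \right)} = \left(1 + \left(-4 - 5\right)^{2}\right)^{2} = \left(1 + \left(-9\right)^{2}\right)^{2} = \left(1 + 81\right)^{2} = 82^{2} = 6724$)
$f{\left(C \right)} U = 6724 \cdot 93 = 625332$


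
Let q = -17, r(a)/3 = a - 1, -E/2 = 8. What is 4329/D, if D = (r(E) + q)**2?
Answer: 4329/4624 ≈ 0.93620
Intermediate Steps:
E = -16 (E = -2*8 = -16)
r(a) = -3 + 3*a (r(a) = 3*(a - 1) = 3*(-1 + a) = -3 + 3*a)
D = 4624 (D = ((-3 + 3*(-16)) - 17)**2 = ((-3 - 48) - 17)**2 = (-51 - 17)**2 = (-68)**2 = 4624)
4329/D = 4329/4624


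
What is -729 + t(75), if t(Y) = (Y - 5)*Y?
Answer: 4521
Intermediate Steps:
t(Y) = Y*(-5 + Y) (t(Y) = (-5 + Y)*Y = Y*(-5 + Y))
-729 + t(75) = -729 + 75*(-5 + 75) = -729 + 75*70 = -729 + 5250 = 4521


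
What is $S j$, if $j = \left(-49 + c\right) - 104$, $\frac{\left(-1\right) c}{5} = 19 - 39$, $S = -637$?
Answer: $33761$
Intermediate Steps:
$c = 100$ ($c = - 5 \left(19 - 39\right) = \left(-5\right) \left(-20\right) = 100$)
$j = -53$ ($j = \left(-49 + 100\right) - 104 = 51 - 104 = -53$)
$S j = \left(-637\right) \left(-53\right) = 33761$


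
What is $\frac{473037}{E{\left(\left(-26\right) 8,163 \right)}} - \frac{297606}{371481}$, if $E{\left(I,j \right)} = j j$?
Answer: $\frac{55939054661}{3289959563} \approx 17.003$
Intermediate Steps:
$E{\left(I,j \right)} = j^{2}$
$\frac{473037}{E{\left(\left(-26\right) 8,163 \right)}} - \frac{297606}{371481} = \frac{473037}{163^{2}} - \frac{297606}{371481} = \frac{473037}{26569} - \frac{99202}{123827} = \frac{55939054661}{3289959563}$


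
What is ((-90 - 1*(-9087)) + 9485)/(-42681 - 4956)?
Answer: -18482/47637 ≈ -0.38798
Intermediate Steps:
((-90 - 1*(-9087)) + 9485)/(-42681 - 4956) = ((-90 + 9087) + 9485)/(-47637) = (8997 + 9485)*(-1/47637) = 18482*(-1/47637) = -18482/47637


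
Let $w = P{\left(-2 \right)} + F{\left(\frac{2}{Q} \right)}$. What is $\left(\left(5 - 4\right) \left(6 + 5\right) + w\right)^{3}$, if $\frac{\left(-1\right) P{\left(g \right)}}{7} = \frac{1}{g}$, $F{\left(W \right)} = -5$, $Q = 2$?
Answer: $\frac{6859}{8} \approx 857.38$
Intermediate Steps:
$P{\left(g \right)} = - \frac{7}{g}$
$w = - \frac{3}{2}$ ($w = - \frac{7}{-2} - 5 = \left(-7\right) \left(- \frac{1}{2}\right) - 5 = \frac{7}{2} - 5 = - \frac{3}{2} \approx -1.5$)
$\left(\left(5 - 4\right) \left(6 + 5\right) + w\right)^{3} = \left(\left(5 - 4\right) \left(6 + 5\right) - \frac{3}{2}\right)^{3} = \left(1 \cdot 11 - \frac{3}{2}\right)^{3} = \left(11 - \frac{3}{2}\right)^{3} = \left(\frac{19}{2}\right)^{3} = \frac{6859}{8}$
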